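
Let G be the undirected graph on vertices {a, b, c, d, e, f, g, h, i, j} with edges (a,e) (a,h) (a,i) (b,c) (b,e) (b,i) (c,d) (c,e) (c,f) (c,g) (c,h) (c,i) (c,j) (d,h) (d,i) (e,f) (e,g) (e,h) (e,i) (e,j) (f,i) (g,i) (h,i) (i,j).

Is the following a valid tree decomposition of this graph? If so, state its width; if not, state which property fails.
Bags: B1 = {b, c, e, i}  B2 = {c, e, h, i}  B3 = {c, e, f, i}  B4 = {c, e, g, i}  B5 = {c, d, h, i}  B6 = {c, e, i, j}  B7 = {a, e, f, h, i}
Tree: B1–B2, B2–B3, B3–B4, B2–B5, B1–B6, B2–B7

A tree decomposition must satisfy three properties: every vertex lies in some bag; for every edge, both endpoints lie together in some bag; and for every vertex, the bags containing it form a connected subtree. Here bags containing vertex f are not connected in the tree, so the decomposition is invalid.

No — bags containing vertex f are not connected in the tree.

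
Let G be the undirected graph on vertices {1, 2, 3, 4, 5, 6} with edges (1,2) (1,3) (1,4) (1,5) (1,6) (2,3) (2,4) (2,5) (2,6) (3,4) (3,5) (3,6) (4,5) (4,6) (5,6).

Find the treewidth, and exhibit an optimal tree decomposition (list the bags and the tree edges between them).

Treewidth 5.
Bags: B1 = {1, 2, 3, 4, 5, 6}
Tree: (single bag)

With just one bag of size 6, the width is 6 − 1 = 5, so tw(G) ≤ 5. For the lower bound, the 6 vertices {1, 2, 3, 4, 5, 6} are pairwise adjacent, and any tree decomposition puts a clique entirely inside one bag — forcing width ≥ 5. The upper and lower bounds meet at 5, so that is the treewidth.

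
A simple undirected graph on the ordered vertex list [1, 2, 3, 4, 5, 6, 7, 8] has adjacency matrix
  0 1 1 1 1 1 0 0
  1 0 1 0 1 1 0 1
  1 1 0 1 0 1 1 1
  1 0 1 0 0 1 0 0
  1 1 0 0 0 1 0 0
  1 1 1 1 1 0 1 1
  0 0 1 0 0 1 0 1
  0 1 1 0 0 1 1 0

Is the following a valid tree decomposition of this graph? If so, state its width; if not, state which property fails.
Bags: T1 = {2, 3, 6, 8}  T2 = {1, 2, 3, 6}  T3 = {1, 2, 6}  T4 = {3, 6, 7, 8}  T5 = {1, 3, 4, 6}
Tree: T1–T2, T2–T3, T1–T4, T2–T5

No — vertex 5 appears in no bag.

A tree decomposition must satisfy three properties: every vertex lies in some bag; for every edge, both endpoints lie together in some bag; and for every vertex, the bags containing it form a connected subtree. Here vertex 5 appears in no bag, so the decomposition is invalid.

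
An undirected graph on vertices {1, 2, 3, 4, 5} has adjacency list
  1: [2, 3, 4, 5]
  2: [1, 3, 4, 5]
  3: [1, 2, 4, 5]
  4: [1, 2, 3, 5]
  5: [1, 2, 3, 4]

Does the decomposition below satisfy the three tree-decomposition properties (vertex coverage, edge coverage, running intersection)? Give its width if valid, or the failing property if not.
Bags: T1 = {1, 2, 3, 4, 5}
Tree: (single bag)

Yes; width 4.

Checking the three conditions: (i) the bags cover all of {1, 2, 3, 4, 5}; (ii) for each edge, some bag contains both endpoints; (iii) the bags containing any fixed vertex form a subtree. All hold, so the decomposition is valid with width 5 − 1 = 4.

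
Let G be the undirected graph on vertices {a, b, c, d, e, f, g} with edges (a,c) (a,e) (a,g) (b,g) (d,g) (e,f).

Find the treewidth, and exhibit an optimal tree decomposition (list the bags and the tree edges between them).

Treewidth 1.
One such decomposition:
Bags: B1 = {d, g}  B2 = {a, g}  B3 = {a, e}  B4 = {e, f}  B5 = {a, c}  B6 = {b, g}
Tree: B1–B2, B2–B3, B3–B4, B2–B5, B1–B6

Every bag has size at most 2, so the width is 2 − 1 = 1 and tw(G) ≤ 1. Since G has at least one edge (e.g. d–g), it is not an edgeless graph, so tw(G) ≥ 1. Hence tw(G) = 1 exactly.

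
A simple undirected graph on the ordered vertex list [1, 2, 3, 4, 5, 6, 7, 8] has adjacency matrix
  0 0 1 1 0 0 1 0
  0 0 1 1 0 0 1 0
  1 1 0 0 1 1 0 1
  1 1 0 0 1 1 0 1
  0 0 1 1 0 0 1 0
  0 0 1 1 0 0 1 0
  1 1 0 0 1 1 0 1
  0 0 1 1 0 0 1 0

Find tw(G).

A width-3 tree decomposition is:
Bags: B1 = {3, 4, 6, 7}  B2 = {2, 3, 4, 7}  B3 = {1, 3, 4, 7}  B4 = {3, 4, 7, 8}  B5 = {3, 4, 5, 7}
Tree: B1–B2, B2–B3, B3–B4, B4–B5
The largest bag has 4 vertices, giving width 3; this decomposition certifies tw(G) ≤ 3. For the lower bound: the 4 vertex sets {6,7}, {2,4}, {3}, {1} are disjoint, each induces a connected subgraph, and every pair is joined by at least one edge of G. Contracting each set to a single vertex therefore yields K_{4} as a minor, and since treewidth is minor-monotone, tw(G) ≥ tw(K_{4}) = 3. Therefore the treewidth is 3.

3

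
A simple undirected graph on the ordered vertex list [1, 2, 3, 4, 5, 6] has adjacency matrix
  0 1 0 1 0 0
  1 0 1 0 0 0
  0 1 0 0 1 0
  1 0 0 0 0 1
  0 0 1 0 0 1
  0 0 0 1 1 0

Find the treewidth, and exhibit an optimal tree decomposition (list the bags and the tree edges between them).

Treewidth 2.
Bags: B1 = {1, 2, 4}  B2 = {2, 4, 6}  B3 = {2, 5, 6}  B4 = {2, 3, 5}
Tree: B1–B2, B2–B3, B3–B4

Every bag has size at most 3, so the width is 3 − 1 = 2 and tw(G) ≤ 2. The edges 2–1–4–6–5–3–2 form a cycle, so G is not a tree and its treewidth is at least 2. Hence tw(G) = 2 exactly.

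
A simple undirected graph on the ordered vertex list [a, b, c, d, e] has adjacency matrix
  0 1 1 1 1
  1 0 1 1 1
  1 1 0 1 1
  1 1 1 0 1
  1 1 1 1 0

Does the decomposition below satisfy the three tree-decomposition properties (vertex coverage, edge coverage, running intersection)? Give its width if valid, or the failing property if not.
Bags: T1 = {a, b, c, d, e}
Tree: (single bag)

Yes; width 4.

Checking the three conditions: (i) the bags cover all of {a, b, c, d, e}; (ii) for each edge, some bag contains both endpoints; (iii) the bags containing any fixed vertex form a subtree. All hold, so the decomposition is valid with width 5 − 1 = 4.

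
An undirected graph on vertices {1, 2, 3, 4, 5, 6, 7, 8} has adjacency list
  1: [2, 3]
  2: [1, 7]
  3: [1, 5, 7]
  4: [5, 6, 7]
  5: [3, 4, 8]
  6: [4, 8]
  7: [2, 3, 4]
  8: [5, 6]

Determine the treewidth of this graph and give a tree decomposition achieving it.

Treewidth 2.
One optimal decomposition is:
Bags: B1 = {1, 2, 3}  B2 = {2, 3, 7}  B3 = {3, 5, 7}  B4 = {4, 5, 7}  B5 = {4, 5, 8}  B6 = {4, 6, 8}
Tree: B1–B2, B2–B3, B3–B4, B4–B5, B5–B6

Every bag has size at most 3, so the width is 3 − 1 = 2 and tw(G) ≤ 2. For the lower bound, G contains the cycle 1–2–7–3–1, so G is not a forest; only forests have treewidth ≤ 1, hence tw(G) ≥ 2. The upper and lower bounds meet at 2, so that is the treewidth.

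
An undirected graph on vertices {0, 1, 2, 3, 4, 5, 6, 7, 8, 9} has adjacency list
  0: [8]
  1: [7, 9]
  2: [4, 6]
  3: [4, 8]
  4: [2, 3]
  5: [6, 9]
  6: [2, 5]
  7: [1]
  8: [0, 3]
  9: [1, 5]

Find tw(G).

A width-1 tree decomposition is:
Bags: B1 = {0, 8}  B2 = {3, 8}  B3 = {3, 4}  B4 = {2, 4}  B5 = {2, 6}  B6 = {5, 6}  B7 = {5, 9}  B8 = {1, 9}  B9 = {1, 7}
Tree: B1–B2, B2–B3, B3–B4, B4–B5, B5–B6, B6–B7, B7–B8, B8–B9
Each bag holds 2 vertices, so the decomposition has width 1, which upper-bounds the treewidth. Any graph with an edge has treewidth ≥ 1, and G has the edge 0–8. Therefore the treewidth is 1.

1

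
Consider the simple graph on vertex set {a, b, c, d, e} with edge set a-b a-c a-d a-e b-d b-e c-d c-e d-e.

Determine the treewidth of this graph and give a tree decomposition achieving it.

Every bag has size at most 4, so the width is 4 − 1 = 3 and tw(G) ≤ 3. On the other hand G contains the 4-clique {a, c, d, e}. A clique must lie in a single bag of any decomposition, so no decomposition can have width below 3. The upper and lower bounds meet at 3, so that is the treewidth.

Treewidth 3.
One such decomposition:
Bags: B1 = {a, b, d, e}  B2 = {a, c, d, e}
Tree: B1–B2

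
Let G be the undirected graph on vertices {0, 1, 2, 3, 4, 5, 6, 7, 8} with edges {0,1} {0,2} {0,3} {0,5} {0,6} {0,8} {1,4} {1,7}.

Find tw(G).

A width-1 tree decomposition is:
Bags: B1 = {0, 1}  B2 = {1, 7}  B3 = {0, 8}  B4 = {0, 2}  B5 = {1, 4}  B6 = {0, 6}  B7 = {0, 5}  B8 = {0, 3}
Tree: B1–B2, B1–B3, B3–B4, B1–B5, B1–B6, B6–B7, B7–B8
Every bag has size at most 2, so the width is 2 − 1 = 1 and tw(G) ≤ 1. Since G has at least one edge (e.g. 0–1), it is not an edgeless graph, so tw(G) ≥ 1. Combining the bounds, tw(G) = 1.

1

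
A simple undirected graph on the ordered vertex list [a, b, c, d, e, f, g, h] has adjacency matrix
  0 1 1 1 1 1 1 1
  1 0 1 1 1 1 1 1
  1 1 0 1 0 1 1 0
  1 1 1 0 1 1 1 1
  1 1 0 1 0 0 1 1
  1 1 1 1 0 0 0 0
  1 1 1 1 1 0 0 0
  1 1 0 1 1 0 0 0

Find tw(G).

A width-4 tree decomposition is:
Bags: B1 = {a, b, d, e, g}  B2 = {a, b, c, d, g}  B3 = {a, b, d, e, h}  B4 = {a, b, c, d, f}
Tree: B1–B2, B1–B3, B2–B4
Every bag has size at most 5, so the width is 5 − 1 = 4 and tw(G) ≤ 4. Conversely, {a, b, d, e, g} is a clique of size 5, and the vertices of any clique must share a bag in every tree decomposition; so some bag has ≥ 5 vertices and tw(G) ≥ 4. Combining the bounds, tw(G) = 4.

4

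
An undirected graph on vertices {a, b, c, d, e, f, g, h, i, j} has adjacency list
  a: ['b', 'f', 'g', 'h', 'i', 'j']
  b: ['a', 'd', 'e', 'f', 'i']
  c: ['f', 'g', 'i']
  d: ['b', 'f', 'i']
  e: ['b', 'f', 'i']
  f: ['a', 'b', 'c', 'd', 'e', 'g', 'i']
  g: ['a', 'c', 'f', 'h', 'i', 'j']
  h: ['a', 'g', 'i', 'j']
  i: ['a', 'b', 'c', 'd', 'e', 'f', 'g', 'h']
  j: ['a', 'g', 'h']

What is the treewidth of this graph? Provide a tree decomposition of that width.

Treewidth 3.
One such decomposition:
Bags: B1 = {a, g, h, i}  B2 = {a, f, g, i}  B3 = {c, f, g, i}  B4 = {a, b, f, i}  B5 = {b, d, f, i}  B6 = {b, e, f, i}  B7 = {a, g, h, j}
Tree: B1–B2, B2–B3, B2–B4, B4–B5, B5–B6, B1–B7

The largest bag has 4 vertices, giving width 3; this decomposition certifies tw(G) ≤ 3. For the lower bound, the 4 vertices {a, g, h, j} are pairwise adjacent, and any tree decomposition puts a clique entirely inside one bag — forcing width ≥ 3. Combining the bounds, tw(G) = 3.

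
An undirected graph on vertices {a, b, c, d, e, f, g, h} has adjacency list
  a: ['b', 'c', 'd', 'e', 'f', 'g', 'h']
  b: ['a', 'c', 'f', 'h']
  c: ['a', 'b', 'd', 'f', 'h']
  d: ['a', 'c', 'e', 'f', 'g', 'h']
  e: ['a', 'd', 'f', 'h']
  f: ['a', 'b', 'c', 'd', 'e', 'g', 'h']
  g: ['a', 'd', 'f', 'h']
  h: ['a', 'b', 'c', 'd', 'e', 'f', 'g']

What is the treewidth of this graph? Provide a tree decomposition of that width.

Every bag has size at most 5, so the width is 5 − 1 = 4 and tw(G) ≤ 4. On the other hand G contains the 5-clique {a, d, f, g, h}. A clique must lie in a single bag of any decomposition, so no decomposition can have width below 4. Hence tw(G) = 4 exactly.

Treewidth 4.
One optimal decomposition is:
Bags: B1 = {a, d, e, f, h}  B2 = {a, d, f, g, h}  B3 = {a, c, d, f, h}  B4 = {a, b, c, f, h}
Tree: B1–B2, B2–B3, B3–B4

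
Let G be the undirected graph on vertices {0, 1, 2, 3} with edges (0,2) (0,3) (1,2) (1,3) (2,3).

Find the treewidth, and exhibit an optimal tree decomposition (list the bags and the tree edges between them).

Treewidth 2.
One optimal decomposition is:
Bags: B1 = {1, 2, 3}  B2 = {0, 2, 3}
Tree: B1–B2

The largest bag has 3 vertices, giving width 2; this decomposition certifies tw(G) ≤ 2. For the lower bound, the 3 vertices {0, 2, 3} are pairwise adjacent, and any tree decomposition puts a clique entirely inside one bag — forcing width ≥ 2. Combining the bounds, tw(G) = 2.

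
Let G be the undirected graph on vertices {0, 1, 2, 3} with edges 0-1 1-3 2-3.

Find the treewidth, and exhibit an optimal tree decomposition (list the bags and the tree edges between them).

Treewidth 1.
One such decomposition:
Bags: B1 = {0, 1}  B2 = {1, 3}  B3 = {2, 3}
Tree: B1–B2, B2–B3

Every bag has size at most 2, so the width is 2 − 1 = 1 and tw(G) ≤ 1. Any graph with an edge has treewidth ≥ 1, and G has the edge 0–1. Combining the bounds, tw(G) = 1.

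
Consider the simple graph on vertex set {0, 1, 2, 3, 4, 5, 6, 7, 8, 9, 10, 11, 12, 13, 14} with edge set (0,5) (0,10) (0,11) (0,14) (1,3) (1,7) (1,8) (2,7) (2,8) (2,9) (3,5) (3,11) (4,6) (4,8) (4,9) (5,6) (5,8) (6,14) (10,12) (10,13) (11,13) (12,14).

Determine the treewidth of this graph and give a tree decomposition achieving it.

Each bag holds 4 vertices, so the decomposition has width 3, which upper-bounds the treewidth. For the lower bound: the 4 vertex sets {10,12,13}, {14}, {0}, {3,5,6,11} are disjoint, each induces a connected subgraph, and every pair is joined by at least one edge of G. Contracting each set to a single vertex therefore yields K_{4} as a minor, and since treewidth is minor-monotone, tw(G) ≥ tw(K_{4}) = 3. The upper and lower bounds meet at 3, so that is the treewidth.

Treewidth 3.
One such decomposition:
Bags: B1 = {10, 12, 13, 14}  B2 = {0, 10, 13, 14}  B3 = {0, 11, 13, 14}  B4 = {0, 6, 11, 14}  B5 = {0, 5, 6, 11}  B6 = {3, 5, 6, 11}  B7 = {3, 4, 5, 6}  B8 = {3, 4, 5, 8}  B9 = {1, 3, 4, 8}  B10 = {1, 4, 8, 9}  B11 = {1, 2, 8, 9}  B12 = {1, 2, 7, 9}
Tree: B1–B2, B2–B3, B3–B4, B4–B5, B5–B6, B6–B7, B7–B8, B8–B9, B9–B10, B10–B11, B11–B12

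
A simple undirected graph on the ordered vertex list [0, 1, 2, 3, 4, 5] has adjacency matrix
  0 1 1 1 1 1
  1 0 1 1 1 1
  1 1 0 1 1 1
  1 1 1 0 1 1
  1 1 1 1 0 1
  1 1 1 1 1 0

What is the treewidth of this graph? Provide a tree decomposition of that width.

With just one bag of size 6, the width is 6 − 1 = 5, so tw(G) ≤ 5. On the other hand G contains the 6-clique {0, 1, 2, 3, 4, 5}. A clique must lie in a single bag of any decomposition, so no decomposition can have width below 5. Hence tw(G) = 5 exactly.

Treewidth 5.
One optimal decomposition is:
Bags: B1 = {0, 1, 2, 3, 4, 5}
Tree: (single bag)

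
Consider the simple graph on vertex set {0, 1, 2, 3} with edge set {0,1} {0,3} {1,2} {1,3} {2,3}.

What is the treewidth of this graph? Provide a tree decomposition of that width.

Treewidth 2.
One such decomposition:
Bags: B1 = {0, 1, 3}  B2 = {1, 2, 3}
Tree: B1–B2

Every bag has size at most 3, so the width is 3 − 1 = 2 and tw(G) ≤ 2. Conversely, {0, 1, 3} is a clique of size 3, and the vertices of any clique must share a bag in every tree decomposition; so some bag has ≥ 3 vertices and tw(G) ≥ 2. Hence tw(G) = 2 exactly.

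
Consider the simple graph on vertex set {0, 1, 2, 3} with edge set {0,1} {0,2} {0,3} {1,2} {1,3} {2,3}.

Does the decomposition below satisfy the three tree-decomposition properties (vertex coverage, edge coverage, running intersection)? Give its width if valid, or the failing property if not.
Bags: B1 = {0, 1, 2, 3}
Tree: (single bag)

Checking the three conditions: (i) the bags cover all of {0, 1, 2, 3}; (ii) for each edge, some bag contains both endpoints; (iii) the bags containing any fixed vertex form a subtree. All hold, so the decomposition is valid with width 4 − 1 = 3.

Yes; width 3.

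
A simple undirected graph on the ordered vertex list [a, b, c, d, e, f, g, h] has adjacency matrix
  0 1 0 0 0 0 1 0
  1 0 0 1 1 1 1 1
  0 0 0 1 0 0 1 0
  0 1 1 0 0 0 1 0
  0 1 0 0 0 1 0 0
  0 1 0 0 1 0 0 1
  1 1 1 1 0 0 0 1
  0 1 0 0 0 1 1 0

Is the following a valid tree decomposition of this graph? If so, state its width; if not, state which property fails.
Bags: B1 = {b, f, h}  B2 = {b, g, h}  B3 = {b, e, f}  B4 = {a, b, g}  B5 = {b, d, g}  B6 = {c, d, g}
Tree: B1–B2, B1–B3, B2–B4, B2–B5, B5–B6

Yes; width 2.

Checking the three conditions: (i) the bags cover all of {a, b, c, d, e, f, g, h}; (ii) for each edge, some bag contains both endpoints; (iii) the bags containing any fixed vertex form a subtree. All hold, so the decomposition is valid with width 3 − 1 = 2.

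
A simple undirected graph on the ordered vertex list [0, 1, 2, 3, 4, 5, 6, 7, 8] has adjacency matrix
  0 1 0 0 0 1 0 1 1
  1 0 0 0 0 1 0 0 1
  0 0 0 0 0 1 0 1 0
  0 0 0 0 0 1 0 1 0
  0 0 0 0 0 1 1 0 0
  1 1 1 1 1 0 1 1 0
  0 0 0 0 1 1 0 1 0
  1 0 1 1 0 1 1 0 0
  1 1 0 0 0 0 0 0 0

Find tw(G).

A width-2 tree decomposition is:
Bags: B1 = {0, 5, 7}  B2 = {0, 1, 5}  B3 = {5, 6, 7}  B4 = {3, 5, 7}  B5 = {2, 5, 7}  B6 = {0, 1, 8}  B7 = {4, 5, 6}
Tree: B1–B2, B1–B3, B3–B4, B1–B5, B2–B6, B3–B7
Every bag has size at most 3, so the width is 3 − 1 = 2 and tw(G) ≤ 2. Conversely, {0, 1, 8} is a clique of size 3, and the vertices of any clique must share a bag in every tree decomposition; so some bag has ≥ 3 vertices and tw(G) ≥ 2. Hence tw(G) = 2 exactly.

2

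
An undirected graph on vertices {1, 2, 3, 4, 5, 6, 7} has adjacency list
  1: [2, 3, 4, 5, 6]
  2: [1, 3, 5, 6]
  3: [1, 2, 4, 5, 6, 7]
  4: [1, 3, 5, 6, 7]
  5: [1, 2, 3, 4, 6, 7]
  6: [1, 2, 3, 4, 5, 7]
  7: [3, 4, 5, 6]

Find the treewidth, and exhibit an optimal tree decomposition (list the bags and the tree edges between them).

Treewidth 4.
One such decomposition:
Bags: B1 = {3, 4, 5, 6, 7}  B2 = {1, 3, 4, 5, 6}  B3 = {1, 2, 3, 5, 6}
Tree: B1–B2, B2–B3

Each bag holds 5 vertices, so the decomposition has width 4, which upper-bounds the treewidth. Conversely, {1, 2, 3, 5, 6} is a clique of size 5, and the vertices of any clique must share a bag in every tree decomposition; so some bag has ≥ 5 vertices and tw(G) ≥ 4. The upper and lower bounds meet at 4, so that is the treewidth.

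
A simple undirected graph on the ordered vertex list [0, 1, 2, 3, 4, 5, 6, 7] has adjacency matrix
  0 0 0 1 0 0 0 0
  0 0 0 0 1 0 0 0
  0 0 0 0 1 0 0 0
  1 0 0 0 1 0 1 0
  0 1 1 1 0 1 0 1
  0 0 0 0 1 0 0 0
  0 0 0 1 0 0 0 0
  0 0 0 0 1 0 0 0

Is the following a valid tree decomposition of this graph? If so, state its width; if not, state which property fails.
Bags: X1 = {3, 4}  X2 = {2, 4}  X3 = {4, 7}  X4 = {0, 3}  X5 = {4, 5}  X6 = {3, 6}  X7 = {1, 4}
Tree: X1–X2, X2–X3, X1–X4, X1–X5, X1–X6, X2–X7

Yes; width 1.

Checking the three conditions: (i) the bags cover all of {0, 1, 2, 3, 4, 5, 6, 7}; (ii) for each edge, some bag contains both endpoints; (iii) the bags containing any fixed vertex form a subtree. All hold, so the decomposition is valid with width 2 − 1 = 1.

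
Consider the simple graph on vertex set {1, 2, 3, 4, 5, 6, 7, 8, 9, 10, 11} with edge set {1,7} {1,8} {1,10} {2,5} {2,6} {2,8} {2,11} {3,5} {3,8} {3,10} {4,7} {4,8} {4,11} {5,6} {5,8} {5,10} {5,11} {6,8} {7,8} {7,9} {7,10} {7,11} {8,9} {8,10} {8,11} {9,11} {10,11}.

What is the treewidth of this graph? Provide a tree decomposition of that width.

Treewidth 3.
Bags: B1 = {2, 5, 8, 11}  B2 = {5, 8, 10, 11}  B3 = {7, 8, 10, 11}  B4 = {1, 7, 8, 10}  B5 = {7, 8, 9, 11}  B6 = {2, 5, 6, 8}  B7 = {4, 7, 8, 11}  B8 = {3, 5, 8, 10}
Tree: B1–B2, B2–B3, B3–B4, B3–B5, B1–B6, B3–B7, B2–B8

The largest bag has 4 vertices, giving width 3; this decomposition certifies tw(G) ≤ 3. Conversely, {2, 5, 8, 11} is a clique of size 4, and the vertices of any clique must share a bag in every tree decomposition; so some bag has ≥ 4 vertices and tw(G) ≥ 3. Therefore the treewidth is 3.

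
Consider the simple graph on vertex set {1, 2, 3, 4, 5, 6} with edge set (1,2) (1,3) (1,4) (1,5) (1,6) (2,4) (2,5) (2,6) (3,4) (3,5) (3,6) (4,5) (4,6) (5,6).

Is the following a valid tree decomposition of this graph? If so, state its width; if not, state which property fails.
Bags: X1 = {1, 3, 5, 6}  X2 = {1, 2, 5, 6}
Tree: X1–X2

A tree decomposition must satisfy three properties: every vertex lies in some bag; for every edge, both endpoints lie together in some bag; and for every vertex, the bags containing it form a connected subtree. Here vertex 4 appears in no bag, so the decomposition is invalid.

No — vertex 4 appears in no bag.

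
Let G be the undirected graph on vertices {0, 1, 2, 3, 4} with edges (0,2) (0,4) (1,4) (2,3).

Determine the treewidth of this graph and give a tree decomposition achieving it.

Treewidth 1.
One optimal decomposition is:
Bags: B1 = {1, 4}  B2 = {0, 4}  B3 = {0, 2}  B4 = {2, 3}
Tree: B1–B2, B2–B3, B3–B4

Every bag has size at most 2, so the width is 2 − 1 = 1 and tw(G) ≤ 1. Any graph with an edge has treewidth ≥ 1, and G has the edge 1–4. Hence tw(G) = 1 exactly.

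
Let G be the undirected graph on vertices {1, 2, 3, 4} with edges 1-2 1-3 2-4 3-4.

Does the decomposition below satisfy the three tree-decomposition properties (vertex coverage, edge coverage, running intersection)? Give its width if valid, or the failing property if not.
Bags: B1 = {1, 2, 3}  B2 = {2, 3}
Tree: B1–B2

A tree decomposition must satisfy three properties: every vertex lies in some bag; for every edge, both endpoints lie together in some bag; and for every vertex, the bags containing it form a connected subtree. Here vertex 4 appears in no bag, so the decomposition is invalid.

No — vertex 4 appears in no bag.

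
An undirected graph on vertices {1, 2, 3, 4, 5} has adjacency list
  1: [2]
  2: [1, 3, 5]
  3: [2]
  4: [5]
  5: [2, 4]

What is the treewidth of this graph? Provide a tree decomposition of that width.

Each bag holds 2 vertices, so the decomposition has width 1, which upper-bounds the treewidth. Since G has at least one edge (e.g. 2–5), it is not an edgeless graph, so tw(G) ≥ 1. Therefore the treewidth is 1.

Treewidth 1.
Bags: B1 = {2, 5}  B2 = {2, 3}  B3 = {4, 5}  B4 = {1, 2}
Tree: B1–B2, B1–B3, B2–B4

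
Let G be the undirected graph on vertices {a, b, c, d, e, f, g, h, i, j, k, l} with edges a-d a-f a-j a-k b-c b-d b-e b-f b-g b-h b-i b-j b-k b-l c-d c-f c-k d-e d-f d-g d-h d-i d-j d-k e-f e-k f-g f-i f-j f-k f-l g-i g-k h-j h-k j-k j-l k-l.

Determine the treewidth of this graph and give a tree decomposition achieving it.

Each bag holds 5 vertices, so the decomposition has width 4, which upper-bounds the treewidth. Conversely, {b, d, h, j, k} is a clique of size 5, and the vertices of any clique must share a bag in every tree decomposition; so some bag has ≥ 5 vertices and tw(G) ≥ 4. Hence tw(G) = 4 exactly.

Treewidth 4.
One such decomposition:
Bags: B1 = {b, d, f, j, k}  B2 = {b, c, d, f, k}  B3 = {b, f, j, k, l}  B4 = {b, d, h, j, k}  B5 = {b, d, e, f, k}  B6 = {b, d, f, g, k}  B7 = {b, d, f, g, i}  B8 = {a, d, f, j, k}
Tree: B1–B2, B1–B3, B1–B4, B1–B5, B2–B6, B6–B7, B1–B8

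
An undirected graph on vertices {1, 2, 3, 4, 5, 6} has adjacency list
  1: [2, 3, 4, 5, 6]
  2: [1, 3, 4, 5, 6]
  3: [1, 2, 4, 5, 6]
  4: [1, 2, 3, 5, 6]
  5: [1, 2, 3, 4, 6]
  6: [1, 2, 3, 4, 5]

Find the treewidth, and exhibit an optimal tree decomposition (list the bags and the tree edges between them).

Treewidth 5.
One such decomposition:
Bags: B1 = {1, 2, 3, 4, 5, 6}
Tree: (single bag)

With just one bag of size 6, the width is 6 − 1 = 5, so tw(G) ≤ 5. On the other hand G contains the 6-clique {1, 2, 3, 4, 5, 6}. A clique must lie in a single bag of any decomposition, so no decomposition can have width below 5. Combining the bounds, tw(G) = 5.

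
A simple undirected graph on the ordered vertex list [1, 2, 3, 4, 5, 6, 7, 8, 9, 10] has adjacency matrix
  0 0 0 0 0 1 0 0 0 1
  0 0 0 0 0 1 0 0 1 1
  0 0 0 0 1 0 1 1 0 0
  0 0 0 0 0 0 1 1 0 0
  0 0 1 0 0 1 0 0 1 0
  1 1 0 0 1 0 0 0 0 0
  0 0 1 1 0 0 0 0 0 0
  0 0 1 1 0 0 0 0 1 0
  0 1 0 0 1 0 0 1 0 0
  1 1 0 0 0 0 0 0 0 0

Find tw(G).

A width-2 tree decomposition is:
Bags: B1 = {1, 2, 10}  B2 = {1, 2, 6}  B3 = {2, 6, 9}  B4 = {5, 6, 9}  B5 = {5, 8, 9}  B6 = {3, 5, 8}  B7 = {3, 4, 8}  B8 = {3, 4, 7}
Tree: B1–B2, B2–B3, B3–B4, B4–B5, B5–B6, B6–B7, B7–B8
Each bag holds 3 vertices, so the decomposition has width 2, which upper-bounds the treewidth. Since 10–1–6–2–10 is a cycle in G, G is not acyclic. Forests are exactly the graphs of treewidth ≤ 1, so tw(G) ≥ 2. Hence tw(G) = 2 exactly.

2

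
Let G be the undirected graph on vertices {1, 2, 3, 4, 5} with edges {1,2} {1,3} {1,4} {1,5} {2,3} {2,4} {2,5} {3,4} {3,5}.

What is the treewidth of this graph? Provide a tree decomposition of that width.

Treewidth 3.
One optimal decomposition is:
Bags: B1 = {1, 2, 3, 4}  B2 = {1, 2, 3, 5}
Tree: B1–B2

The largest bag has 4 vertices, giving width 3; this decomposition certifies tw(G) ≤ 3. For the lower bound, the 4 vertices {1, 2, 3, 4} are pairwise adjacent, and any tree decomposition puts a clique entirely inside one bag — forcing width ≥ 3. The upper and lower bounds meet at 3, so that is the treewidth.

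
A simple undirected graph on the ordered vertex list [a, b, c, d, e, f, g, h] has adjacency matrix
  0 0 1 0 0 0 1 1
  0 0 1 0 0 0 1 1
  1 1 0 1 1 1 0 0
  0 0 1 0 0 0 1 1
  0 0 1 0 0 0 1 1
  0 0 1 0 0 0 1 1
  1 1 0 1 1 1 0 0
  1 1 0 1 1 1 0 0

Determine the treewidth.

A width-3 tree decomposition is:
Bags: B1 = {c, e, g, h}  B2 = {c, d, g, h}  B3 = {b, c, g, h}  B4 = {a, c, g, h}  B5 = {c, f, g, h}
Tree: B1–B2, B2–B3, B3–B4, B4–B5
Each bag holds 4 vertices, so the decomposition has width 3, which upper-bounds the treewidth. For the lower bound: the 4 vertex sets {e,h}, {c,d}, {g}, {b} are disjoint, each induces a connected subgraph, and every pair is joined by at least one edge of G. Contracting each set to a single vertex therefore yields K_{4} as a minor, and since treewidth is minor-monotone, tw(G) ≥ tw(K_{4}) = 3. Therefore the treewidth is 3.

3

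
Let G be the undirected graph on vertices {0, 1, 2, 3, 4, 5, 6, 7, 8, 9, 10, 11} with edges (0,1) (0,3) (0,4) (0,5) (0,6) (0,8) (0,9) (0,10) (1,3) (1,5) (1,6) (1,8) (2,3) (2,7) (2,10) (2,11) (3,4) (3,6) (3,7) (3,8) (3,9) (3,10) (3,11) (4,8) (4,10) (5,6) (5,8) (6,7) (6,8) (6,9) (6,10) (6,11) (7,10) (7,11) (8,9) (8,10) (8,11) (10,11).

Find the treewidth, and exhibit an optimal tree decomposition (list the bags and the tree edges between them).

Treewidth 4.
One optimal decomposition is:
Bags: B1 = {3, 6, 7, 10, 11}  B2 = {3, 6, 8, 10, 11}  B3 = {0, 3, 6, 8, 10}  B4 = {2, 3, 7, 10, 11}  B5 = {0, 1, 3, 6, 8}  B6 = {0, 3, 4, 8, 10}  B7 = {0, 1, 5, 6, 8}  B8 = {0, 3, 6, 8, 9}
Tree: B1–B2, B2–B3, B1–B4, B3–B5, B3–B6, B5–B7, B5–B8

The largest bag has 5 vertices, giving width 4; this decomposition certifies tw(G) ≤ 4. For the lower bound, the 5 vertices {2, 3, 7, 10, 11} are pairwise adjacent, and any tree decomposition puts a clique entirely inside one bag — forcing width ≥ 4. Hence tw(G) = 4 exactly.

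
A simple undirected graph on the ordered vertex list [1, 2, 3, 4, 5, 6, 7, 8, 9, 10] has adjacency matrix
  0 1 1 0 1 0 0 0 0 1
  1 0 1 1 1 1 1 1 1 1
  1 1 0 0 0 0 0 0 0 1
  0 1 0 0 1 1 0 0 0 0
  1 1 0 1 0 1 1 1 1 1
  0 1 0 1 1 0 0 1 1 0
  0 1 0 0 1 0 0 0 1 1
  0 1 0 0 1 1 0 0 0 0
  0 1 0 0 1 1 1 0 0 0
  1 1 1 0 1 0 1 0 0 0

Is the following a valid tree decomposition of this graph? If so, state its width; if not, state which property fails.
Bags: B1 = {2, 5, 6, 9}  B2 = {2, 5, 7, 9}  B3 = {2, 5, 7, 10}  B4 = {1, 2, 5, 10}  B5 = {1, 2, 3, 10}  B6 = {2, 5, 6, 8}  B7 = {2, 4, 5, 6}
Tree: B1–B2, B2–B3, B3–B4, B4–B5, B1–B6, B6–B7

Yes; width 3.

Checking the three conditions: (i) the bags cover all of {1, 2, 3, 4, 5, 6, 7, 8, 9, 10}; (ii) for each edge, some bag contains both endpoints; (iii) the bags containing any fixed vertex form a subtree. All hold, so the decomposition is valid with width 4 − 1 = 3.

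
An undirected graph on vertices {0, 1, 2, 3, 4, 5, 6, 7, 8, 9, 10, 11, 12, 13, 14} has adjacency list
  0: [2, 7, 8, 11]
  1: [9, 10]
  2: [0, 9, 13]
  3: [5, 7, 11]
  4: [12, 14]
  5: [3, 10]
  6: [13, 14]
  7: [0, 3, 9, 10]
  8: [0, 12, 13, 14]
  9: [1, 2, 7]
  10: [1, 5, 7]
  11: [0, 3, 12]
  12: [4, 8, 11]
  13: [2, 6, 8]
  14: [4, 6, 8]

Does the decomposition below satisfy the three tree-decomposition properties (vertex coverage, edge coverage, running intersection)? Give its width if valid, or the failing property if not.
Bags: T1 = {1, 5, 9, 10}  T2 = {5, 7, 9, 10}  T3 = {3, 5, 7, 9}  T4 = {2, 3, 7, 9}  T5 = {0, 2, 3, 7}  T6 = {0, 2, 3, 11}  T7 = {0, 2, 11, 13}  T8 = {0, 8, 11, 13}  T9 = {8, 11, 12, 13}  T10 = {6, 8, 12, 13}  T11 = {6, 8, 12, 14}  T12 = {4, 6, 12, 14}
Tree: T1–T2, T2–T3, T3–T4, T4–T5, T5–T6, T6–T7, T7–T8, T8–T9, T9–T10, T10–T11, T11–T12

Vertex coverage: the bags together contain {0, 1, 2, 3, 4, 5, 6, 7, 8, 9, 10, 11, 12, 13, 14}, the full vertex set. Edge coverage: each edge of G has both endpoints in at least one bag. Running intersection: for every vertex, the bags containing it form a connected subtree. All three properties hold, so this is a valid tree decomposition of width max|bag| − 1 = 3, and hence tw(G) ≤ 3.

Yes; width 3.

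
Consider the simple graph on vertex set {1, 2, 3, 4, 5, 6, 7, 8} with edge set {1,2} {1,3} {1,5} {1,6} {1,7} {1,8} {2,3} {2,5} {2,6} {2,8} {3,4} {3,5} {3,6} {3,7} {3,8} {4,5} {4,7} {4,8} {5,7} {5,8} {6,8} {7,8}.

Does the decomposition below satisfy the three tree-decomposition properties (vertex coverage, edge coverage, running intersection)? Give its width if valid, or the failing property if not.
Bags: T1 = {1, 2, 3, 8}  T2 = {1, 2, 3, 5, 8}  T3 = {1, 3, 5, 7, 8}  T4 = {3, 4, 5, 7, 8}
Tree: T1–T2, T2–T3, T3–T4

No — vertex 6 appears in no bag.

A tree decomposition must satisfy three properties: every vertex lies in some bag; for every edge, both endpoints lie together in some bag; and for every vertex, the bags containing it form a connected subtree. Here vertex 6 appears in no bag, so the decomposition is invalid.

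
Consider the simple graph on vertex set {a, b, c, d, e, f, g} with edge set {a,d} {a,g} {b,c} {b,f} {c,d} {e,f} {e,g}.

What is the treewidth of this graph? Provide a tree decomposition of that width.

Treewidth 2.
Bags: B1 = {b, c, f}  B2 = {c, d, f}  B3 = {a, d, f}  B4 = {a, f, g}  B5 = {e, f, g}
Tree: B1–B2, B2–B3, B3–B4, B4–B5

Every bag has size at most 3, so the width is 3 − 1 = 2 and tw(G) ≤ 2. The edges f–b–c–d–a–g–e–f form a cycle, so G is not a tree and its treewidth is at least 2. The upper and lower bounds meet at 2, so that is the treewidth.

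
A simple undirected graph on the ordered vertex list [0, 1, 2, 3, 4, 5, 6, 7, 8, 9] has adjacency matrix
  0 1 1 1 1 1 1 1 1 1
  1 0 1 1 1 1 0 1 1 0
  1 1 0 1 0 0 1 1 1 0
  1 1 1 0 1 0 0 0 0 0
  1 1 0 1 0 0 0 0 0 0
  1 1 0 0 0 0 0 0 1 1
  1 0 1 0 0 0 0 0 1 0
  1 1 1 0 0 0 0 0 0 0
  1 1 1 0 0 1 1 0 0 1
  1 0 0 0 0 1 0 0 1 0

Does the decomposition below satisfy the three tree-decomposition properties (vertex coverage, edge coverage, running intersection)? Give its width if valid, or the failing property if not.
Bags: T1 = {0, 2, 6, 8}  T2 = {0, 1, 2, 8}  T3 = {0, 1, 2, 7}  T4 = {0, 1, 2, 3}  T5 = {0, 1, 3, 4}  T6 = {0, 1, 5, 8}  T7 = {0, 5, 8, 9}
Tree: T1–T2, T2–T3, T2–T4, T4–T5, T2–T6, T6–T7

Every vertex of G appears in some bag (union = {0, 1, 2, 3, 4, 5, 6, 7, 8, 9}); every edge is covered by a bag; and for each vertex v the set of bags containing v is connected in the bag tree. The decomposition is therefore valid. The largest bag has 4 vertices, so the width is 3.

Yes; width 3.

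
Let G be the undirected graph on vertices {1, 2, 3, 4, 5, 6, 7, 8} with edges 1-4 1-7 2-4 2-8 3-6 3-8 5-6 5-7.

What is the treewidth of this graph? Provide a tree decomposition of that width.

Each bag holds 3 vertices, so the decomposition has width 2, which upper-bounds the treewidth. The edges 3–8–2–4–1–7–5–6–3 form a cycle, so G is not a tree and its treewidth is at least 2. Therefore the treewidth is 2.

Treewidth 2.
Bags: B1 = {2, 3, 8}  B2 = {2, 3, 4}  B3 = {1, 3, 4}  B4 = {1, 3, 7}  B5 = {3, 5, 7}  B6 = {3, 5, 6}
Tree: B1–B2, B2–B3, B3–B4, B4–B5, B5–B6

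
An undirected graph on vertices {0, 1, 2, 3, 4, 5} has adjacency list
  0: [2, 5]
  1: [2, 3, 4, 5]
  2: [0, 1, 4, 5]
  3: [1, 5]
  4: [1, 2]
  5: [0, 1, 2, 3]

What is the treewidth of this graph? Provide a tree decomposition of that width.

The largest bag has 3 vertices, giving width 2; this decomposition certifies tw(G) ≤ 2. On the other hand G contains the 3-clique {0, 2, 5}. A clique must lie in a single bag of any decomposition, so no decomposition can have width below 2. Therefore the treewidth is 2.

Treewidth 2.
Bags: B1 = {1, 2, 4}  B2 = {1, 2, 5}  B3 = {0, 2, 5}  B4 = {1, 3, 5}
Tree: B1–B2, B2–B3, B2–B4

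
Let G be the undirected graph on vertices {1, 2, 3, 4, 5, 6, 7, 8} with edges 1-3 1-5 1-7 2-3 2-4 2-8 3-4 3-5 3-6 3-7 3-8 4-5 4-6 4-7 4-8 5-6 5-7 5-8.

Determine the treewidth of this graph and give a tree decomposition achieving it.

Treewidth 3.
One such decomposition:
Bags: B1 = {3, 4, 5, 8}  B2 = {2, 3, 4, 8}  B3 = {3, 4, 5, 6}  B4 = {3, 4, 5, 7}  B5 = {1, 3, 5, 7}
Tree: B1–B2, B1–B3, B1–B4, B4–B5

The largest bag has 4 vertices, giving width 3; this decomposition certifies tw(G) ≤ 3. For the lower bound, the 4 vertices {1, 3, 5, 7} are pairwise adjacent, and any tree decomposition puts a clique entirely inside one bag — forcing width ≥ 3. Combining the bounds, tw(G) = 3.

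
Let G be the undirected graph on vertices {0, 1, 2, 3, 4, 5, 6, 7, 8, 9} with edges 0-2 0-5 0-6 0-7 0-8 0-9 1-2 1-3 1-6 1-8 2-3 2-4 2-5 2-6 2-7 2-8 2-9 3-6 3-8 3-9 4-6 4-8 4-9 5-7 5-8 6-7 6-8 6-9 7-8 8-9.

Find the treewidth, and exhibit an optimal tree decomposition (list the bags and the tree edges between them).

The largest bag has 5 vertices, giving width 4; this decomposition certifies tw(G) ≤ 4. For the lower bound, the 5 vertices {0, 2, 5, 7, 8} are pairwise adjacent, and any tree decomposition puts a clique entirely inside one bag — forcing width ≥ 4. Therefore the treewidth is 4.

Treewidth 4.
One optimal decomposition is:
Bags: B1 = {0, 2, 6, 8, 9}  B2 = {2, 3, 6, 8, 9}  B3 = {0, 2, 6, 7, 8}  B4 = {0, 2, 5, 7, 8}  B5 = {1, 2, 3, 6, 8}  B6 = {2, 4, 6, 8, 9}
Tree: B1–B2, B1–B3, B3–B4, B2–B5, B1–B6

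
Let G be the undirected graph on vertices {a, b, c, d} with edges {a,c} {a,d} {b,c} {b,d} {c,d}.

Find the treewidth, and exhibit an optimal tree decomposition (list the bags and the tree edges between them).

Treewidth 2.
One optimal decomposition is:
Bags: B1 = {a, c, d}  B2 = {b, c, d}
Tree: B1–B2

Every bag has size at most 3, so the width is 3 − 1 = 2 and tw(G) ≤ 2. For the lower bound, the 3 vertices {a, c, d} are pairwise adjacent, and any tree decomposition puts a clique entirely inside one bag — forcing width ≥ 2. Combining the bounds, tw(G) = 2.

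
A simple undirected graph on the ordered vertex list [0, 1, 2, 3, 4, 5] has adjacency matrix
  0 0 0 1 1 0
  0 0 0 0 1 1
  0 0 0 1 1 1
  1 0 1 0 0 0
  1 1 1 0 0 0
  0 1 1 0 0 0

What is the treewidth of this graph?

A width-2 tree decomposition is:
Bags: B1 = {0, 3, 4}  B2 = {2, 3, 4}  B3 = {1, 2, 4}  B4 = {1, 2, 5}
Tree: B1–B2, B2–B3, B3–B4
The largest bag has 3 vertices, giving width 2; this decomposition certifies tw(G) ≤ 2. For the lower bound, G contains the cycle 0–3–2–4–0, so G is not a forest; only forests have treewidth ≤ 1, hence tw(G) ≥ 2. The upper and lower bounds meet at 2, so that is the treewidth.

2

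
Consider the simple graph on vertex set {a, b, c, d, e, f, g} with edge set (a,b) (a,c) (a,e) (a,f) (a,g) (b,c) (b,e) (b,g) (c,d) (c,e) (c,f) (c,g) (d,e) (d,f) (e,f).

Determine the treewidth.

3

A width-3 tree decomposition is:
Bags: B1 = {a, c, e, f}  B2 = {a, b, c, e}  B3 = {a, b, c, g}  B4 = {c, d, e, f}
Tree: B1–B2, B2–B3, B1–B4
Every bag has size at most 4, so the width is 4 − 1 = 3 and tw(G) ≤ 3. For the lower bound, the 4 vertices {c, d, e, f} are pairwise adjacent, and any tree decomposition puts a clique entirely inside one bag — forcing width ≥ 3. The upper and lower bounds meet at 3, so that is the treewidth.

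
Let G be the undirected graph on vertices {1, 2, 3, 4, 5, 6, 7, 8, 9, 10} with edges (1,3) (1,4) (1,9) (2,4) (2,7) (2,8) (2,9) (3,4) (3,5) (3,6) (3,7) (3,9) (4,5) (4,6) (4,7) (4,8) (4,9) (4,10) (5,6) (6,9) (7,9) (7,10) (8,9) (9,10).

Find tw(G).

A width-3 tree decomposition is:
Bags: B1 = {3, 4, 6, 9}  B2 = {3, 4, 7, 9}  B3 = {1, 3, 4, 9}  B4 = {3, 4, 5, 6}  B5 = {4, 7, 9, 10}  B6 = {2, 4, 7, 9}  B7 = {2, 4, 8, 9}
Tree: B1–B2, B2–B3, B1–B4, B2–B5, B2–B6, B6–B7
Every bag has size at most 4, so the width is 4 − 1 = 3 and tw(G) ≤ 3. On the other hand G contains the 4-clique {2, 4, 8, 9}. A clique must lie in a single bag of any decomposition, so no decomposition can have width below 3. The upper and lower bounds meet at 3, so that is the treewidth.

3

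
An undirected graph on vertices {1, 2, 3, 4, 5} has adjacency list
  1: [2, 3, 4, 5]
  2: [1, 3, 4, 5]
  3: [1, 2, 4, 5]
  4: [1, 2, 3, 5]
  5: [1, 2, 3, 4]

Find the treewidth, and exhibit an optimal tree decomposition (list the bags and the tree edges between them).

With just one bag of size 5, the width is 5 − 1 = 4, so tw(G) ≤ 4. Conversely, {1, 2, 3, 4, 5} is a clique of size 5, and the vertices of any clique must share a bag in every tree decomposition; so some bag has ≥ 5 vertices and tw(G) ≥ 4. Combining the bounds, tw(G) = 4.

Treewidth 4.
Bags: B1 = {1, 2, 3, 4, 5}
Tree: (single bag)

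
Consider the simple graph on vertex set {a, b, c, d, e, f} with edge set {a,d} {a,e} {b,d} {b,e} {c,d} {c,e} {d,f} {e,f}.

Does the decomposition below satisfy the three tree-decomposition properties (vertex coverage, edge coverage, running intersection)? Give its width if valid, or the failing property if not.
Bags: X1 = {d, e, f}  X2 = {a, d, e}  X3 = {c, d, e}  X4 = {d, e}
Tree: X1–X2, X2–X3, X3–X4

A tree decomposition must satisfy three properties: every vertex lies in some bag; for every edge, both endpoints lie together in some bag; and for every vertex, the bags containing it form a connected subtree. Here vertex b appears in no bag, so the decomposition is invalid.

No — vertex b appears in no bag.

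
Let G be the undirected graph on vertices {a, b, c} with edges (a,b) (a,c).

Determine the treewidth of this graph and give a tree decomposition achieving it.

Every bag has size at most 2, so the width is 2 − 1 = 1 and tw(G) ≤ 1. Since G has at least one edge (e.g. a–c), it is not an edgeless graph, so tw(G) ≥ 1. Hence tw(G) = 1 exactly.

Treewidth 1.
One optimal decomposition is:
Bags: B1 = {a, c}  B2 = {a, b}
Tree: B1–B2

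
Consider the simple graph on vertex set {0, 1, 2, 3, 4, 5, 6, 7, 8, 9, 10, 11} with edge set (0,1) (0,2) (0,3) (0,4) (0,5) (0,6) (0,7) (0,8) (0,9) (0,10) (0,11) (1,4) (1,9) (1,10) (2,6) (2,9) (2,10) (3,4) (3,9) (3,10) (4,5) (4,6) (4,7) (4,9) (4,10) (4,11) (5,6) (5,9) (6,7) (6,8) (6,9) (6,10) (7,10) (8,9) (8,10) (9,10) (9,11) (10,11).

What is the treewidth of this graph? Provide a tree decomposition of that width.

Each bag holds 5 vertices, so the decomposition has width 4, which upper-bounds the treewidth. For the lower bound, the 5 vertices {0, 6, 8, 9, 10} are pairwise adjacent, and any tree decomposition puts a clique entirely inside one bag — forcing width ≥ 4. Hence tw(G) = 4 exactly.

Treewidth 4.
Bags: B1 = {0, 4, 6, 9, 10}  B2 = {0, 4, 9, 10, 11}  B3 = {0, 3, 4, 9, 10}  B4 = {0, 1, 4, 9, 10}  B5 = {0, 2, 6, 9, 10}  B6 = {0, 4, 5, 6, 9}  B7 = {0, 4, 6, 7, 10}  B8 = {0, 6, 8, 9, 10}
Tree: B1–B2, B2–B3, B3–B4, B1–B5, B1–B6, B1–B7, B5–B8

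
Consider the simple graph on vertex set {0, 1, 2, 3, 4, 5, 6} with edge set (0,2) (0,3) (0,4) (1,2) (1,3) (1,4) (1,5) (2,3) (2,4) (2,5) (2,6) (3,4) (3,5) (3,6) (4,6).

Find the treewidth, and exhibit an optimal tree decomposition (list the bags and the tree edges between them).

Treewidth 3.
One optimal decomposition is:
Bags: B1 = {1, 2, 3, 4}  B2 = {1, 2, 3, 5}  B3 = {0, 2, 3, 4}  B4 = {2, 3, 4, 6}
Tree: B1–B2, B1–B3, B1–B4

Each bag holds 4 vertices, so the decomposition has width 3, which upper-bounds the treewidth. Conversely, {0, 2, 3, 4} is a clique of size 4, and the vertices of any clique must share a bag in every tree decomposition; so some bag has ≥ 4 vertices and tw(G) ≥ 3. The upper and lower bounds meet at 3, so that is the treewidth.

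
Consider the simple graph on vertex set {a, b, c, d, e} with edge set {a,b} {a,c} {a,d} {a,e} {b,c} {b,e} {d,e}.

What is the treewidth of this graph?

2

A width-2 tree decomposition is:
Bags: B1 = {a, b, e}  B2 = {a, d, e}  B3 = {a, b, c}
Tree: B1–B2, B1–B3
Every bag has size at most 3, so the width is 3 − 1 = 2 and tw(G) ≤ 2. On the other hand G contains the 3-clique {a, d, e}. A clique must lie in a single bag of any decomposition, so no decomposition can have width below 2. Combining the bounds, tw(G) = 2.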